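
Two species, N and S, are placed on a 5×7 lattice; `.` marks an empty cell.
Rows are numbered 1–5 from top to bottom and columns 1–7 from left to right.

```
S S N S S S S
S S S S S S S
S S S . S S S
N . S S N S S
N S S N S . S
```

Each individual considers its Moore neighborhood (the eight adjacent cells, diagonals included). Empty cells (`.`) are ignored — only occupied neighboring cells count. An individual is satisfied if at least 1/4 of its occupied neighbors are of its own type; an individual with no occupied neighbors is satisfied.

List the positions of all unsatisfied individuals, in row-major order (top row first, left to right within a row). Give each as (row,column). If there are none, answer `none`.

Row 1: (1,1)S 3/3 ✓ · (1,2)S 4/5 ✓ · (1,3)N 0/5 ✗ · (1,4)S 4/5 ✓ · (1,5)S 5/5 ✓ · (1,6)S 5/5 ✓ · (1,7)S 3/3 ✓
Row 2: (2,1)S 5/5 ✓ · (2,2)S 7/8 ✓ · (2,3)S 6/7 ✓ · (2,4)S 6/7 ✓ · (2,5)S 7/7 ✓ · (2,6)S 8/8 ✓ · (2,7)S 5/5 ✓
Row 3: (3,1)S 3/4 ✓ · (3,2)S 6/7 ✓ · (3,3)S 6/6 ✓ · (3,5)S 6/7 ✓ · (3,6)S 7/8 ✓ · (3,7)S 5/5 ✓
Row 4: (4,1)N 1/4 ✓ · (4,3)S 5/6 ✓ · (4,4)S 5/7 ✓ · (4,5)N 1/6 ✗ · (4,6)S 6/7 ✓ · (4,7)S 4/4 ✓
Row 5: (5,1)N 1/2 ✓ · (5,2)S 2/4 ✓ · (5,3)S 3/4 ✓ · (5,4)N 1/5 ✗ · (5,5)S 2/4 ✓ · (5,7)S 2/2 ✓

(1,3), (4,5), (5,4)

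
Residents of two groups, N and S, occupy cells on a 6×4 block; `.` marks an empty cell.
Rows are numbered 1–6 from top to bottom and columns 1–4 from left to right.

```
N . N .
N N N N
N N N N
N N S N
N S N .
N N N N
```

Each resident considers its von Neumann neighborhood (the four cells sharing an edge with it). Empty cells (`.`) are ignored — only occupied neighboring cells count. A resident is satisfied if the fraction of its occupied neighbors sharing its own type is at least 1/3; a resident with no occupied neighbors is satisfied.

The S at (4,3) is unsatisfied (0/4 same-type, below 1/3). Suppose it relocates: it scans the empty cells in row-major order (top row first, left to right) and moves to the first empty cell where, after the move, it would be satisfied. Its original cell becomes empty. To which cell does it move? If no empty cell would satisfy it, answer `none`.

Vacating (4,3). Empty cells in order:
  (1,2): 0/3 same-type → still unsatisfied.
  (1,4): 0/2 same-type → still unsatisfied.
  (5,4): 0/3 same-type → still unsatisfied.

none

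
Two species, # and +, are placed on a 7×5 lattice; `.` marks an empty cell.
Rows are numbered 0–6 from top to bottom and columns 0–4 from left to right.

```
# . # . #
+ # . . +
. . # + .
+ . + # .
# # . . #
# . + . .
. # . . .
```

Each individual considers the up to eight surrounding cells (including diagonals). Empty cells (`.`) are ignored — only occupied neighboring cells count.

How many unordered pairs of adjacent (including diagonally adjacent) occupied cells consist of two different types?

Scan each occupied cell's neighbors to the right and below (and the two forward diagonals) so each pair is counted once.
From row 0: 2 unlike of 4 pairs (running 2/4).
From row 1: 1 unlike of 3 pairs (running 3/7).
From row 2: 3 unlike of 5 pairs (running 6/12).
From row 3: 4 unlike of 5 pairs (running 10/17).
From row 4: 1 unlike of 4 pairs (running 11/21).
From row 5: 1 unlike of 2 pairs (running 12/23).
Total adjacent occupied pairs: 23; unlike-type pairs: 12.

12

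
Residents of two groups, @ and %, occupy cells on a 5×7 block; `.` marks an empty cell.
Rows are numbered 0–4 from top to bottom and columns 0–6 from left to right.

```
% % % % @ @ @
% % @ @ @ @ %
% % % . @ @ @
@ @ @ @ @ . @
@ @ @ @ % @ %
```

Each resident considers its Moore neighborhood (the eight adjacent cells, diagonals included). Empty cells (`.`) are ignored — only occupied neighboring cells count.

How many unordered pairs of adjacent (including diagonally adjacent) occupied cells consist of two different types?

30

Scan each occupied cell's neighbors to the right and below (and the two forward diagonals) so each pair is counted once.
Row 0: %(0,0)–%(0,1)= %(0,0)–%(1,0)= %(0,0)–%(1,1)= %(0,1)–%(0,2)= %(0,1)–%(1,1)= %(0,1)–@(1,2)≠ %(0,1)–%(1,0)= %(0,2)–%(0,3)= %(0,2)–@(1,2)≠ %(0,2)–@(1,3)≠ %(0,2)–%(1,1)= %(0,3)–@(0,4)≠ %(0,3)–@(1,3)≠ %(0,3)–@(1,4)≠ %(0,3)–@(1,2)≠ @(0,4)–@(0,5)= @(0,4)–@(1,4)= @(0,4)–@(1,5)= @(0,4)–@(1,3)= @(0,5)–@(0,6)= @(0,5)–@(1,5)= @(0,5)–%(1,6)≠ @(0,5)–@(1,4)= @(0,6)–%(1,6)≠ @(0,6)–@(1,5)=  → 9/25 unlike.
Row 1: %(1,0)–%(1,1)= %(1,0)–%(2,0)= %(1,0)–%(2,1)= %(1,1)–@(1,2)≠ %(1,1)–%(2,1)= %(1,1)–%(2,2)= %(1,1)–%(2,0)= @(1,2)–@(1,3)= @(1,2)–%(2,2)≠ @(1,2)–%(2,1)≠ @(1,3)–@(1,4)= @(1,3)–@(2,4)= @(1,3)–%(2,2)≠ @(1,4)–@(1,5)= @(1,4)–@(2,4)= @(1,4)–@(2,5)= @(1,5)–%(1,6)≠ @(1,5)–@(2,5)= @(1,5)–@(2,6)= @(1,5)–@(2,4)= %(1,6)–@(2,6)≠ %(1,6)–@(2,5)≠  → 7/22 unlike.
Row 2: %(2,0)–%(2,1)= %(2,0)–@(3,0)≠ %(2,0)–@(3,1)≠ %(2,1)–%(2,2)= %(2,1)–@(3,1)≠ %(2,1)–@(3,2)≠ %(2,1)–@(3,0)≠ %(2,2)–@(3,2)≠ %(2,2)–@(3,3)≠ %(2,2)–@(3,1)≠ @(2,4)–@(2,5)= @(2,4)–@(3,4)= @(2,4)–@(3,3)= @(2,5)–@(2,6)= @(2,5)–@(3,6)= @(2,5)–@(3,4)= @(2,6)–@(3,6)=  → 8/17 unlike.
Row 3: @(3,0)–@(3,1)= @(3,0)–@(4,0)= @(3,0)–@(4,1)= @(3,1)–@(3,2)= @(3,1)–@(4,1)= @(3,1)–@(4,2)= @(3,1)–@(4,0)= @(3,2)–@(3,3)= @(3,2)–@(4,2)= @(3,2)–@(4,3)= @(3,2)–@(4,1)= @(3,3)–@(3,4)= @(3,3)–@(4,3)= @(3,3)–%(4,4)≠ @(3,3)–@(4,2)= @(3,4)–%(4,4)≠ @(3,4)–@(4,5)= @(3,4)–@(4,3)= @(3,6)–%(4,6)≠ @(3,6)–@(4,5)=  → 3/20 unlike.
Row 4: @(4,0)–@(4,1)= @(4,1)–@(4,2)= @(4,2)–@(4,3)= @(4,3)–%(4,4)≠ %(4,4)–@(4,5)≠ @(4,5)–%(4,6)≠  → 3/6 unlike.
Total adjacent occupied pairs: 90; unlike-type pairs: 30.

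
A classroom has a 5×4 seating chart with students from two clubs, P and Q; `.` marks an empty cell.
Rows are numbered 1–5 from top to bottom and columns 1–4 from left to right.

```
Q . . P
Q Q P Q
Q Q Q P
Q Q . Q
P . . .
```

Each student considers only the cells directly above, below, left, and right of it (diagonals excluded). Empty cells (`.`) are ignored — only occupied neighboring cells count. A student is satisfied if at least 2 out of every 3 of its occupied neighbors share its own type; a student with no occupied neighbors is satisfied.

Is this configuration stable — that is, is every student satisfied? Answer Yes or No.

Row 1: (1,1)Q 1/1 ok · (1,4)P 0/1 unhappy
Row 2: (2,1)Q 3/3 ok · (2,2)Q 2/3 ok · (2,3)P 0/3 unhappy · (2,4)Q 0/3 unhappy
Row 3: (3,1)Q 3/3 ok · (3,2)Q 4/4 ok · (3,3)Q 1/3 unhappy · (3,4)P 0/3 unhappy
Row 4: (4,1)Q 2/3 ok · (4,2)Q 2/2 ok · (4,4)Q 0/1 unhappy
Row 5: (5,1)P 0/1 unhappy
For instance (1,4) has only 0/1 same-type neighbors, below 2/3.

No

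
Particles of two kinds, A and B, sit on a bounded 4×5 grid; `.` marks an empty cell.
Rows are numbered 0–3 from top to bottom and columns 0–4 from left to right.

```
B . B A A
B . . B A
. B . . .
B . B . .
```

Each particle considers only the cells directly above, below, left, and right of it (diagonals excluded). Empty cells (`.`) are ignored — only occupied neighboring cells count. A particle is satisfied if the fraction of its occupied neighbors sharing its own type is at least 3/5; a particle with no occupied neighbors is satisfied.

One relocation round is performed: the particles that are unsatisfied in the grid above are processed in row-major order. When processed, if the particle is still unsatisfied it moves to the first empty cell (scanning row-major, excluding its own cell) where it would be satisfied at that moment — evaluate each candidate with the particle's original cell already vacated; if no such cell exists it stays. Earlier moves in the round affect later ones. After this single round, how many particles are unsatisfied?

0

Initially unsatisfied (in order): (0,2), (0,3), (1,3), (1,4).
  (0,2) → (0,1).
  (0,3) → (2,4).
  (1,3) → (0,2).
  (1,4): now satisfied by earlier moves; stays.
Resulting grid:
B B B . A
B . . . A
. B . . A
B . B . .
All satisfied now.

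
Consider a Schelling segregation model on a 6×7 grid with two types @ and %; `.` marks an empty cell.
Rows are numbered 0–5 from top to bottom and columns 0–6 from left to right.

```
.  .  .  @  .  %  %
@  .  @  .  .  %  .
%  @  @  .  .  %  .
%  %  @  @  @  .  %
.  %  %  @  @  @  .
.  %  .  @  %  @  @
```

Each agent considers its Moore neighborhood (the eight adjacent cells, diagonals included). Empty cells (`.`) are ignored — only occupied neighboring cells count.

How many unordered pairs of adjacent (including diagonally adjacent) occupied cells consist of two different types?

18

Scan each occupied cell's neighbors to the right and below (and the two forward diagonals) so each pair is counted once.
Row 0: @(0,3)–@(1,2)= %(0,5)–%(0,6)= %(0,5)–%(1,5)= %(0,6)–%(1,5)=  → 0/4 unlike.
Row 1: @(1,0)–%(2,0)≠ @(1,0)–@(2,1)= @(1,2)–@(2,2)= @(1,2)–@(2,1)= %(1,5)–%(2,5)=  → 1/5 unlike.
Row 2: %(2,0)–@(2,1)≠ %(2,0)–%(3,0)= %(2,0)–%(3,1)= @(2,1)–@(2,2)= @(2,1)–%(3,1)≠ @(2,1)–@(3,2)= @(2,1)–%(3,0)≠ @(2,2)–@(3,2)= @(2,2)–@(3,3)= @(2,2)–%(3,1)≠ %(2,5)–%(3,6)= %(2,5)–@(3,4)≠  → 5/12 unlike.
Row 3: %(3,0)–%(3,1)= %(3,0)–%(4,1)= %(3,1)–@(3,2)≠ %(3,1)–%(4,1)= %(3,1)–%(4,2)= @(3,2)–@(3,3)= @(3,2)–%(4,2)≠ @(3,2)–@(4,3)= @(3,2)–%(4,1)≠ @(3,3)–@(3,4)= @(3,3)–@(4,3)= @(3,3)–@(4,4)= @(3,3)–%(4,2)≠ @(3,4)–@(4,4)= @(3,4)–@(4,5)= @(3,4)–@(4,3)= %(3,6)–@(4,5)≠  → 5/17 unlike.
Row 4: %(4,1)–%(4,2)= %(4,1)–%(5,1)= %(4,2)–@(4,3)≠ %(4,2)–@(5,3)≠ %(4,2)–%(5,1)= @(4,3)–@(4,4)= @(4,3)–@(5,3)= @(4,3)–%(5,4)≠ @(4,4)–@(4,5)= @(4,4)–%(5,4)≠ @(4,4)–@(5,5)= @(4,4)–@(5,3)= @(4,5)–@(5,5)= @(4,5)–@(5,6)= @(4,5)–%(5,4)≠  → 5/15 unlike.
Row 5: @(5,3)–%(5,4)≠ %(5,4)–@(5,5)≠ @(5,5)–@(5,6)=  → 2/3 unlike.
Total adjacent occupied pairs: 56; unlike-type pairs: 18.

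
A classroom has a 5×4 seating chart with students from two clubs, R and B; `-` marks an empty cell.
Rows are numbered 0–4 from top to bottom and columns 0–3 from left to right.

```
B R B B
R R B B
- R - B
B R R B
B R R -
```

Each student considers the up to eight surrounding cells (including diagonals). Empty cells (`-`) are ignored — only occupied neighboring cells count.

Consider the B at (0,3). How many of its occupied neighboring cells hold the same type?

Occupied neighbors of (0,3): (0,2)=B, (1,2)=B, (1,3)=B.
Same type (B): 3 of 3.

3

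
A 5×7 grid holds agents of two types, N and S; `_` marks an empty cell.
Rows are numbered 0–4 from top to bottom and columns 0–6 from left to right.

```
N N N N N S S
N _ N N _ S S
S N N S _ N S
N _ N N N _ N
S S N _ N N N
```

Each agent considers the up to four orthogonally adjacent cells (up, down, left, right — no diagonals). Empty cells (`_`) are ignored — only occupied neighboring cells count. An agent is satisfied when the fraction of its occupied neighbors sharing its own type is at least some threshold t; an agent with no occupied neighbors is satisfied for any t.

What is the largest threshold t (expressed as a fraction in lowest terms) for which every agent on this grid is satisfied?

0/1

(0,0)N 2/2
(0,1)N 2/2
(0,2)N 3/3
(0,3)N 3/3
(0,4)N 1/2
(0,5)S 2/3
(0,6)S 2/2
(1,0)N 1/2
(1,2)N 3/3
(1,3)N 2/3
(1,5)S 2/3
(1,6)S 3/3
(2,0)S 0/3
(2,1)N 1/2
(2,2)N 3/4
(2,3)S 0/3
(2,5)N 0/2
(2,6)S 1/3
(3,0)N 0/2
(3,2)N 3/3
(3,3)N 2/3
(3,4)N 2/2
(3,6)N 1/2
(4,0)S 1/2
(4,1)S 1/2
(4,2)N 1/2
(4,4)N 2/2
(4,5)N 2/2
(4,6)N 2/2
The smallest same-type fraction is 0/3 at (2,0), which reduces to 0/1. Any threshold above that leaves this agent unsatisfied.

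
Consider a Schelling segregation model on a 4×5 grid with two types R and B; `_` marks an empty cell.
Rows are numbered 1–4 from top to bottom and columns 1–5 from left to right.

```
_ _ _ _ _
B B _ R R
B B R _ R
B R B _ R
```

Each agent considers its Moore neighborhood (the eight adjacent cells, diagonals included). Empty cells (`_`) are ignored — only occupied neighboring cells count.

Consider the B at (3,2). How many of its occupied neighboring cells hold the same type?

Occupied neighbors of (3,2): (2,1)=B, (2,2)=B, (3,1)=B, (3,3)=R, (4,1)=B, (4,2)=R, (4,3)=B.
Same type (B): 5 of 7.

5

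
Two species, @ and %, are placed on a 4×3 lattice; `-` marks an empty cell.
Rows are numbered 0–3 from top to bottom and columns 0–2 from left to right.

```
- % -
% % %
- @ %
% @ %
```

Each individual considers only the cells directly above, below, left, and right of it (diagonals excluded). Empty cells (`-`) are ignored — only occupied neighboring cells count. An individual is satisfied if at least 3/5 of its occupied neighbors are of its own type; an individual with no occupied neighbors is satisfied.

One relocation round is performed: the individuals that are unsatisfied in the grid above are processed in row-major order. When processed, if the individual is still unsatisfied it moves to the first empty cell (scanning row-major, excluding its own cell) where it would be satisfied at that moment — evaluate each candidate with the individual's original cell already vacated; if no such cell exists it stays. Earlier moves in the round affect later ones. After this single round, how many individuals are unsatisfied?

1

Initially unsatisfied (in order): (2,1), (3,0), (3,1), (3,2).
  (2,1): no empty cell satisfies it; stays.
  (3,0) → (0,0).
  (3,1) → (3,0).
  (3,2): now satisfied by earlier moves; stays.
Resulting grid:
% % -
% % %
- @ %
@ - %
Unsatisfied now: (2,1).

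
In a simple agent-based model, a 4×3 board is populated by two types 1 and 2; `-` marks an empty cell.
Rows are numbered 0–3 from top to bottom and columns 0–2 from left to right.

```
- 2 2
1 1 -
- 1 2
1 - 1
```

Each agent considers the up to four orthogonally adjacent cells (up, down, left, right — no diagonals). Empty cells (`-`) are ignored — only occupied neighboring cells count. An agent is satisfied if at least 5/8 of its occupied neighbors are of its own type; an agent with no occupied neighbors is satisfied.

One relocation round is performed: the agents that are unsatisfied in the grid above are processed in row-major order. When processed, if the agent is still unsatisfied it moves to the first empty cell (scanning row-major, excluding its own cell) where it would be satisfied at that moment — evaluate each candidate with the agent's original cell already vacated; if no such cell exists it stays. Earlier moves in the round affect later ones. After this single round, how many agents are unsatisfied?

1

Initially unsatisfied (in order): (0,1), (2,1), (2,2), (3,2).
  (0,1) → (1,2).
  (2,1) → (0,0).
  (2,2): no empty cell satisfies it; stays.
  (3,2) → (0,1).
Resulting grid:
1 1 2
1 1 2
- - 2
1 - -
Unsatisfied now: (0,2).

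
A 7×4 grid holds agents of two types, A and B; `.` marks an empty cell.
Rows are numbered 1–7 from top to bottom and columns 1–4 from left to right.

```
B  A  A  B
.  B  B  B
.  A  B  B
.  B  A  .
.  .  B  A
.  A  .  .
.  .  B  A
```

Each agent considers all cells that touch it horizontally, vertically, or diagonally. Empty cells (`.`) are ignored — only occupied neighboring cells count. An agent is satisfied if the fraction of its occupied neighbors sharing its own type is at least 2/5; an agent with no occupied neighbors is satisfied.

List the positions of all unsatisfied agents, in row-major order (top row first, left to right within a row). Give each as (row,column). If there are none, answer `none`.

(1,1)B 1/2 ok
(1,2)A 1/4 unhappy
(1,3)A 1/5 unhappy
(1,4)B 2/3 ok
(2,2)B 3/6 ok
(2,3)B 5/8 ok
(2,4)B 4/5 ok
(3,2)A 1/5 unhappy
(3,3)B 5/7 ok
(3,4)B 3/4 ok
(4,2)B 2/4 ok
(4,3)A 2/6 unhappy
(5,3)B 1/4 unhappy
(5,4)A 1/2 ok
(6,2)A 0/2 unhappy
(7,3)B 0/2 unhappy
(7,4)A 0/1 unhappy

(1,2), (1,3), (3,2), (4,3), (5,3), (6,2), (7,3), (7,4)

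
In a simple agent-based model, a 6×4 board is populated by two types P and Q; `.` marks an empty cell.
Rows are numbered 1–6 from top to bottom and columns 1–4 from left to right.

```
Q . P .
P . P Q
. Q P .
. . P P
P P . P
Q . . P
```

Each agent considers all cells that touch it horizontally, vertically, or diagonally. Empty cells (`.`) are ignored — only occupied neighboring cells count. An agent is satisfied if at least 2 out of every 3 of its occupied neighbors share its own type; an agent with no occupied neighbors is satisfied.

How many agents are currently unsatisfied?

Row 1: (1,1)Q 0/1 unhappy · (1,3)P 1/2 unhappy
Row 2: (2,1)P 0/2 unhappy · (2,3)P 2/4 unhappy · (2,4)Q 0/3 unhappy
Row 3: (3,2)Q 0/4 unhappy · (3,3)P 3/5 unhappy
Row 4: (4,3)P 4/5 ok · (4,4)P 3/3 ok
Row 5: (5,1)P 1/2 unhappy · (5,2)P 2/3 ok · (5,4)P 3/3 ok
Row 6: (6,1)Q 0/2 unhappy · (6,4)P 1/1 ok
Unsatisfied: (1,1), (1,3), (2,1), (2,3), (2,4), (3,2), (3,3), (5,1), (6,1) — 9 in total.

9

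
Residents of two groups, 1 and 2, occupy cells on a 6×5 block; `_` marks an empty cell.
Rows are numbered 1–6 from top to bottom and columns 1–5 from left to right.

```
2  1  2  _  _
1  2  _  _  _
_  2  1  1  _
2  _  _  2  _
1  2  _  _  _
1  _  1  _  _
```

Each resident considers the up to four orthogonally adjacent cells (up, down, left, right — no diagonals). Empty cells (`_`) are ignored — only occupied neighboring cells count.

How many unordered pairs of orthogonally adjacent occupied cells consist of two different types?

9

Scan each occupied cell's neighbors to the right and below so each pair is counted once.
Row 1: 2(1,1)–1(1,2)≠ 2(1,1)–1(2,1)≠ 1(1,2)–2(1,3)≠ 1(1,2)–2(2,2)≠  → 4/4 unlike.
Row 2: 1(2,1)–2(2,2)≠ 2(2,2)–2(3,2)=  → 1/2 unlike.
Row 3: 2(3,2)–1(3,3)≠ 1(3,3)–1(3,4)= 1(3,4)–2(4,4)≠  → 2/3 unlike.
Row 4: 2(4,1)–1(5,1)≠  → 1/1 unlike.
Row 5: 1(5,1)–2(5,2)≠ 1(5,1)–1(6,1)=  → 1/2 unlike.
Total adjacent occupied pairs: 12; unlike-type pairs: 9.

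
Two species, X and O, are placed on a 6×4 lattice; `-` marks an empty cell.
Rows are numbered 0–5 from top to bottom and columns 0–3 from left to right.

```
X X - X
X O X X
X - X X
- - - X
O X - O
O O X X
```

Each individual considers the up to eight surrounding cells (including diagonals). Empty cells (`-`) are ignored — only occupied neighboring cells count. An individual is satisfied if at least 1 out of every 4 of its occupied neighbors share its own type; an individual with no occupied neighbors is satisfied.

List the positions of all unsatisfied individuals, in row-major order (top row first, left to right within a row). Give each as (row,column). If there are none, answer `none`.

(0,0)X 2/3 ✓
(0,1)X 3/4 ✓
(0,3)X 2/2 ✓
(1,0)X 3/4 ✓
(1,1)O 0/6 ✗
(1,2)X 5/6 ✓
(1,3)X 4/4 ✓
(2,0)X 1/2 ✓
(2,2)X 4/5 ✓
(2,3)X 4/4 ✓
(3,3)X 2/3 ✓
(4,0)O 2/3 ✓
(4,1)X 1/4 ✓
(4,3)O 0/3 ✗
(5,0)O 2/3 ✓
(5,1)O 2/4 ✓
(5,2)X 2/4 ✓
(5,3)X 1/2 ✓

(1,1), (4,3)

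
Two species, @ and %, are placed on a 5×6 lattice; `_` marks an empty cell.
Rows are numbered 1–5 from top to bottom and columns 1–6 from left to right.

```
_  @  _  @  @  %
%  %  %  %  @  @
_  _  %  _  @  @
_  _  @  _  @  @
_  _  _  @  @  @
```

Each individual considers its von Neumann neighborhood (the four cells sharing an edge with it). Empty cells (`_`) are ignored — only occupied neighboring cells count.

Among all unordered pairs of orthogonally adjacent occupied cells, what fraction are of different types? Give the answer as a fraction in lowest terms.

Scan each occupied cell's neighbors to the right and below so each pair is counted once.
Row 1: @(1,2)–%(2,2)≠ @(1,4)–@(1,5)= @(1,4)–%(2,4)≠ @(1,5)–%(1,6)≠ @(1,5)–@(2,5)= %(1,6)–@(2,6)≠  → 4/6 unlike.
Row 2: %(2,1)–%(2,2)= %(2,2)–%(2,3)= %(2,3)–%(2,4)= %(2,3)–%(3,3)= %(2,4)–@(2,5)≠ @(2,5)–@(2,6)= @(2,5)–@(3,5)= @(2,6)–@(3,6)=  → 1/8 unlike.
Row 3: %(3,3)–@(4,3)≠ @(3,5)–@(3,6)= @(3,5)–@(4,5)= @(3,6)–@(4,6)=  → 1/4 unlike.
Row 4: @(4,5)–@(4,6)= @(4,5)–@(5,5)= @(4,6)–@(5,6)=  → 0/3 unlike.
Row 5: @(5,4)–@(5,5)= @(5,5)–@(5,6)=  → 0/2 unlike.
Total adjacent occupied pairs: 23; unlike-type pairs: 6.
6/23 is already in lowest terms.

6/23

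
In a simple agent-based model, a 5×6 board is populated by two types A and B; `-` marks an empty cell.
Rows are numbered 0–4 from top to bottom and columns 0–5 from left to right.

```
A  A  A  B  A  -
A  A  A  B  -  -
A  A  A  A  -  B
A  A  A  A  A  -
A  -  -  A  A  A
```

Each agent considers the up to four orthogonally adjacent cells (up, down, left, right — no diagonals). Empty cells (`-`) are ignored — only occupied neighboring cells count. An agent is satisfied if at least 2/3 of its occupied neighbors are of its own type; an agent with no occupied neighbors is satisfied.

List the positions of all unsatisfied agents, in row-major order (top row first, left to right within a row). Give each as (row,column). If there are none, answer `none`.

Row 0: (0,0)A 2/2 satisfied · (0,1)A 3/3 satisfied · (0,2)A 2/3 satisfied · (0,3)B 1/3 not · (0,4)A 0/1 not
Row 1: (1,0)A 3/3 satisfied · (1,1)A 4/4 satisfied · (1,2)A 3/4 satisfied · (1,3)B 1/3 not
Row 2: (2,0)A 3/3 satisfied · (2,1)A 4/4 satisfied · (2,2)A 4/4 satisfied · (2,3)A 2/3 satisfied · (2,5)B 0/0 satisfied
Row 3: (3,0)A 3/3 satisfied · (3,1)A 3/3 satisfied · (3,2)A 3/3 satisfied · (3,3)A 4/4 satisfied · (3,4)A 2/2 satisfied
Row 4: (4,0)A 1/1 satisfied · (4,3)A 2/2 satisfied · (4,4)A 3/3 satisfied · (4,5)A 1/1 satisfied

(0,3), (0,4), (1,3)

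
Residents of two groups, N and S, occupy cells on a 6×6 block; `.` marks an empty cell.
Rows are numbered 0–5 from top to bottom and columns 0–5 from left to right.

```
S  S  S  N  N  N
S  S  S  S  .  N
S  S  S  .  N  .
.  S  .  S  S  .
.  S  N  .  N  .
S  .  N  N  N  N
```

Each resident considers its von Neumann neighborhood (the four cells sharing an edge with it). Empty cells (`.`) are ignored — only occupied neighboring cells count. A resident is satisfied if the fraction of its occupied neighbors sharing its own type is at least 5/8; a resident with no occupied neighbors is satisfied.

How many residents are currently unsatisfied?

Row 0: (0,0)S 2/2 ok · (0,1)S 3/3 ok · (0,2)S 2/3 ok · (0,3)N 1/3 unhappy · (0,4)N 2/2 ok · (0,5)N 2/2 ok
Row 1: (1,0)S 3/3 ok · (1,1)S 4/4 ok · (1,2)S 4/4 ok · (1,3)S 1/2 unhappy · (1,5)N 1/1 ok
Row 2: (2,0)S 2/2 ok · (2,1)S 4/4 ok · (2,2)S 2/2 ok · (2,4)N 0/1 unhappy
Row 3: (3,1)S 2/2 ok · (3,3)S 1/1 ok · (3,4)S 1/3 unhappy
Row 4: (4,1)S 1/2 unhappy · (4,2)N 1/2 unhappy · (4,4)N 1/2 unhappy
Row 5: (5,0)S 0/0 ok · (5,2)N 2/2 ok · (5,3)N 2/2 ok · (5,4)N 3/3 ok · (5,5)N 1/1 ok
Unsatisfied: (0,3), (1,3), (2,4), (3,4), (4,1), (4,2), (4,4) — 7 in total.

7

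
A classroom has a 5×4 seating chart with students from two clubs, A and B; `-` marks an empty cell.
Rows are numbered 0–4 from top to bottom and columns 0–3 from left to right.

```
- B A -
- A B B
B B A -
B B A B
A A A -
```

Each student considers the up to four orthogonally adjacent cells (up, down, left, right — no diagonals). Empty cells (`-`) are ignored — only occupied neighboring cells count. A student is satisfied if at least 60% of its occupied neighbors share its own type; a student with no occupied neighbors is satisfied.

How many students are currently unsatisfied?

Row 0: (0,1)B 0/2 ✗ · (0,2)A 0/2 ✗
Row 1: (1,1)A 0/3 ✗ · (1,2)B 1/4 ✗ · (1,3)B 1/1 ✓
Row 2: (2,0)B 2/2 ✓ · (2,1)B 2/4 ✗ · (2,2)A 1/3 ✗
Row 3: (3,0)B 2/3 ✓ · (3,1)B 2/4 ✗ · (3,2)A 2/4 ✗ · (3,3)B 0/1 ✗
Row 4: (4,0)A 1/2 ✗ · (4,1)A 2/3 ✓ · (4,2)A 2/2 ✓
Unsatisfied: (0,1), (0,2), (1,1), (1,2), (2,1), (2,2), (3,1), (3,2), (3,3), (4,0) — 10 in total.

10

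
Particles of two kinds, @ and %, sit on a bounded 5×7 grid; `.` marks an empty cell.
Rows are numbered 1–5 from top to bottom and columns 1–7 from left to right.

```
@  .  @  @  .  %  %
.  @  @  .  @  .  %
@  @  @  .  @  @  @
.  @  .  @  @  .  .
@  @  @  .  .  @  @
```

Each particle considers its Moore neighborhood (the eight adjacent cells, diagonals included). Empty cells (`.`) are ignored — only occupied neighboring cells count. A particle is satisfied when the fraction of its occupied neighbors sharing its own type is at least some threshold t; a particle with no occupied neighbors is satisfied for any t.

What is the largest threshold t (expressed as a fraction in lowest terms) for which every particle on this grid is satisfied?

(1,1)@ 1/1
(1,3)@ 3/3
(1,4)@ 3/3
(1,6)% 2/3
(1,7)% 2/2
(2,2)@ 6/6
(2,3)@ 5/5
(2,5)@ 3/4
(2,7)% 2/4
(3,1)@ 3/3
(3,2)@ 5/5
(3,3)@ 5/5
(3,5)@ 4/4
(3,6)@ 4/5
(3,7)@ 1/2
(4,2)@ 6/6
(4,4)@ 4/4
(4,5)@ 4/4
(5,1)@ 2/2
(5,2)@ 3/3
(5,3)@ 3/3
(5,6)@ 2/2
(5,7)@ 1/1
The smallest same-type fraction is 2/4 at (2,7), which reduces to 1/2. Any threshold above that leaves this particle unsatisfied.

1/2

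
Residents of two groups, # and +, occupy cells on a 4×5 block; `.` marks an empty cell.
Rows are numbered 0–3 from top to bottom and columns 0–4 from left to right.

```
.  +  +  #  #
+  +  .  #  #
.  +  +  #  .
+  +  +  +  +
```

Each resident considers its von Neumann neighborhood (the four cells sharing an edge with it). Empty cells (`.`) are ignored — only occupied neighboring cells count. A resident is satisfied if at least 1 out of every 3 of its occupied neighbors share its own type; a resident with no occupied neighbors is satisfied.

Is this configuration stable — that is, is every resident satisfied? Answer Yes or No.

Yes

(0,1)+ 2/2 ✓
(0,2)+ 1/2 ✓
(0,3)# 2/3 ✓
(0,4)# 2/2 ✓
(1,0)+ 1/1 ✓
(1,1)+ 3/3 ✓
(1,3)# 3/3 ✓
(1,4)# 2/2 ✓
(2,1)+ 3/3 ✓
(2,2)+ 2/3 ✓
(2,3)# 1/3 ✓
(3,0)+ 1/1 ✓
(3,1)+ 3/3 ✓
(3,2)+ 3/3 ✓
(3,3)+ 2/3 ✓
(3,4)+ 1/1 ✓
All meet the threshold, so the configuration is stable.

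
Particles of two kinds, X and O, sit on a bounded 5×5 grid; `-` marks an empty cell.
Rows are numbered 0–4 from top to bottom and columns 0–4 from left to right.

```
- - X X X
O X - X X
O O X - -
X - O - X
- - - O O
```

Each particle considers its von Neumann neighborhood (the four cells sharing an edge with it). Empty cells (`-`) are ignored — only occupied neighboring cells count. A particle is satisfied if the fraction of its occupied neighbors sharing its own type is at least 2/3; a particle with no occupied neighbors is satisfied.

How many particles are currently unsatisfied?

8

(0,2)X 1/1 ok
(0,3)X 3/3 ok
(0,4)X 2/2 ok
(1,0)O 1/2 unhappy
(1,1)X 0/2 unhappy
(1,3)X 2/2 ok
(1,4)X 2/2 ok
(2,0)O 2/3 ok
(2,1)O 1/3 unhappy
(2,2)X 0/2 unhappy
(3,0)X 0/1 unhappy
(3,2)O 0/1 unhappy
(3,4)X 0/1 unhappy
(4,3)O 1/1 ok
(4,4)O 1/2 unhappy
Unsatisfied: (1,0), (1,1), (2,1), (2,2), (3,0), (3,2), (3,4), (4,4) — 8 in total.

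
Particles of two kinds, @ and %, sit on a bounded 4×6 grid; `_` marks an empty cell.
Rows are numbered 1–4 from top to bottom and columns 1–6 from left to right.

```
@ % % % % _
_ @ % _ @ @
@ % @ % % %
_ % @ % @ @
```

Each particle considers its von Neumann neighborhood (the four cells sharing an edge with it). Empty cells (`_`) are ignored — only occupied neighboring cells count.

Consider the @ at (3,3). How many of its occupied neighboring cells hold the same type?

1

Occupied neighbors of (3,3): (2,3)=%, (4,3)=@, (3,2)=%, (3,4)=%.
Same type (@): 1 of 4.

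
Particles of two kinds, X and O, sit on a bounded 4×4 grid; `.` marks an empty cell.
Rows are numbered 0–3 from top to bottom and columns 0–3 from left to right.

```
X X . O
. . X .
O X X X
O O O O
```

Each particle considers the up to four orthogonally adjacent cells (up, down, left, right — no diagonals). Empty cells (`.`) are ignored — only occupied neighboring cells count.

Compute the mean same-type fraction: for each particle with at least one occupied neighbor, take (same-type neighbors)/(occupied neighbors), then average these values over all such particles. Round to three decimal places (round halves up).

Row 0: (0,0)X 1/1 · (0,1)X 1/1 · (0,3)O — no occupied neighbors
Row 1: (1,2)X 1/1
Row 2: (2,0)O 1/2 · (2,1)X 1/3 · (2,2)X 3/4 · (2,3)X 1/2
Row 3: (3,0)O 2/2 · (3,1)O 2/3 · (3,2)O 2/3 · (3,3)O 1/2
Sum over 11 particles: 1/1 + 1/1 + 1/1 + 1/2 + 1/3 + 3/4 + 1/2 + 2/2 + 2/3 + 2/3 + 1/2 = 95/12; mean = 95/12 ÷ 11 = 95/132 = 0.719696… → 0.720.

0.720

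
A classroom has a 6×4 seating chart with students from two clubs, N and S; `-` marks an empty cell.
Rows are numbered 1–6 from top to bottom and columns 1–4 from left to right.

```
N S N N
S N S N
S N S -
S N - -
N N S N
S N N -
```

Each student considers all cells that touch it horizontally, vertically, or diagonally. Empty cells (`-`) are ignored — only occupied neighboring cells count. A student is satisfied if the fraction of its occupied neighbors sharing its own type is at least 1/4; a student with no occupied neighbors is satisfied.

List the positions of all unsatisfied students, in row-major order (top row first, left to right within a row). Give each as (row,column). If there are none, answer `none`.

(3,3), (4,1), (5,3), (6,1)

Row 1: (1,1)N 1/3 satisfied · (1,2)S 2/5 satisfied · (1,3)N 3/5 satisfied · (1,4)N 2/3 satisfied
Row 2: (2,1)S 2/5 satisfied · (2,2)N 3/8 satisfied · (2,3)S 2/7 satisfied · (2,4)N 2/4 satisfied
Row 3: (3,1)S 2/5 satisfied · (3,2)N 2/7 satisfied · (3,3)S 1/5 not
Row 4: (4,1)S 1/5 not · (4,2)N 3/7 satisfied
Row 5: (5,1)N 3/5 satisfied · (5,2)N 4/7 satisfied · (5,3)S 0/5 not · (5,4)N 1/2 satisfied
Row 6: (6,1)S 0/3 not · (6,2)N 3/5 satisfied · (6,3)N 3/4 satisfied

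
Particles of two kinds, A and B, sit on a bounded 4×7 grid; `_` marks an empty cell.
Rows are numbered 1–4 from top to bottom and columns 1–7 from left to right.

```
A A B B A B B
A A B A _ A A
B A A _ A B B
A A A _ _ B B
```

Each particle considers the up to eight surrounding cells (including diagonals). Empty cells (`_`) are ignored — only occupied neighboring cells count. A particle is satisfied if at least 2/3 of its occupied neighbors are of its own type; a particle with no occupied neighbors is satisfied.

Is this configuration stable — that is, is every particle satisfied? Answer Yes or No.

No

(1,1)A 3/3 satisfied
(1,2)A 3/5 not
(1,3)B 2/5 not
(1,4)B 2/4 not
(1,5)A 2/4 not
(1,6)B 1/4 not
(1,7)B 1/3 not
(2,1)A 4/5 satisfied
(2,2)A 5/8 not
(2,3)B 2/7 not
(2,4)A 3/6 not
(2,6)A 3/7 not
(2,7)A 1/5 not
(3,1)B 0/5 not
(3,2)A 6/8 satisfied
(3,3)A 5/6 satisfied
(3,5)A 2/4 not
(3,6)B 3/6 not
(3,7)B 3/5 not
(4,1)A 2/3 satisfied
(4,2)A 4/5 satisfied
(4,3)A 3/3 satisfied
(4,6)B 3/4 satisfied
(4,7)B 3/3 satisfied
For instance (1,2) has only 3/5 same-type neighbors, below 2/3.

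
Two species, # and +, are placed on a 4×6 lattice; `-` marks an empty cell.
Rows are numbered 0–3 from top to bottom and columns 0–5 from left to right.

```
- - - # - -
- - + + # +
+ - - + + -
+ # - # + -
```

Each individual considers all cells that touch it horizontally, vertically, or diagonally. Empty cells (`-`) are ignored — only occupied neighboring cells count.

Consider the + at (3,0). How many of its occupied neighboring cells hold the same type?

Occupied neighbors of (3,0): (2,0)=+, (3,1)=#.
Same type (+): 1 of 2.

1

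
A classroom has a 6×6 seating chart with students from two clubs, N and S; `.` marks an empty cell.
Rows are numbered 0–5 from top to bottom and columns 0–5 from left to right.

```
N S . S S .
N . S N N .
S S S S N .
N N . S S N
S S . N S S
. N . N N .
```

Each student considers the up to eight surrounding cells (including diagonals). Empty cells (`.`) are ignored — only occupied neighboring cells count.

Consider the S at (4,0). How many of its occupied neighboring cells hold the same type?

Occupied neighbors of (4,0): (3,0)=N, (3,1)=N, (4,1)=S, (5,1)=N.
Same type (S): 1 of 4.

1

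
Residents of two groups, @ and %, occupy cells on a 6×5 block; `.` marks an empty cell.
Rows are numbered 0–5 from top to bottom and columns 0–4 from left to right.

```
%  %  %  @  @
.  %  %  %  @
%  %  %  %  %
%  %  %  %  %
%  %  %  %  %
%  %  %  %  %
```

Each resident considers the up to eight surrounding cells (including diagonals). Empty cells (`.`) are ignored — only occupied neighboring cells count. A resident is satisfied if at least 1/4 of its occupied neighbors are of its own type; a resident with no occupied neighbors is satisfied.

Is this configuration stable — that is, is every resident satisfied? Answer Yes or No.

(0,0)% 2/2 ok
(0,1)% 4/4 ok
(0,2)% 4/5 ok
(0,3)@ 2/5 ok
(0,4)@ 2/3 ok
(1,1)% 7/7 ok
(1,2)% 7/8 ok
(1,3)% 5/8 ok
(1,4)@ 2/5 ok
(2,0)% 4/4 ok
(2,1)% 7/7 ok
(2,2)% 8/8 ok
(2,3)% 7/8 ok
(2,4)% 4/5 ok
(3,0)% 5/5 ok
(3,1)% 8/8 ok
(3,2)% 8/8 ok
(3,3)% 8/8 ok
(3,4)% 5/5 ok
(4,0)% 5/5 ok
(4,1)% 8/8 ok
(4,2)% 8/8 ok
(4,3)% 8/8 ok
(4,4)% 5/5 ok
(5,0)% 3/3 ok
(5,1)% 5/5 ok
(5,2)% 5/5 ok
(5,3)% 5/5 ok
(5,4)% 3/3 ok
All meet the threshold, so the configuration is stable.

Yes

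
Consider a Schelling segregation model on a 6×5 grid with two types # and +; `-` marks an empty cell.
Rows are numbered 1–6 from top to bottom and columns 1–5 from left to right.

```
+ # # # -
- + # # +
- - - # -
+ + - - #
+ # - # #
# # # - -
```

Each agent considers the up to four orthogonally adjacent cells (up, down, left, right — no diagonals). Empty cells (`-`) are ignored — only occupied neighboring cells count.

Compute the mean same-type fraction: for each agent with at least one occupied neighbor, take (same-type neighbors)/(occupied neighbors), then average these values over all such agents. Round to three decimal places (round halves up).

Row 1: (1,1)+ 0/1 · (1,2)# 1/3 · (1,3)# 3/3 · (1,4)# 2/2
Row 2: (2,2)+ 0/2 · (2,3)# 2/3 · (2,4)# 3/4 · (2,5)+ 0/1
Row 3: (3,4)# 1/1
Row 4: (4,1)+ 2/2 · (4,2)+ 1/2 · (4,5)# 1/1
Row 5: (5,1)+ 1/3 · (5,2)# 1/3 · (5,4)# 1/1 · (5,5)# 2/2
Row 6: (6,1)# 1/2 · (6,2)# 3/3 · (6,3)# 1/1
Sum over 19 agents: 0/1 + 1/3 + 3/3 + 2/2 + 0/2 + 2/3 + 3/4 + 0/1 + 1/1 + 2/2 + 1/2 + 1/1 + 1/3 + 1/3 + 1/1 + 2/2 + 1/2 + 3/3 + 1/1 = 149/12; mean = 149/12 ÷ 19 = 149/228 = 0.653508… → 0.654.

0.654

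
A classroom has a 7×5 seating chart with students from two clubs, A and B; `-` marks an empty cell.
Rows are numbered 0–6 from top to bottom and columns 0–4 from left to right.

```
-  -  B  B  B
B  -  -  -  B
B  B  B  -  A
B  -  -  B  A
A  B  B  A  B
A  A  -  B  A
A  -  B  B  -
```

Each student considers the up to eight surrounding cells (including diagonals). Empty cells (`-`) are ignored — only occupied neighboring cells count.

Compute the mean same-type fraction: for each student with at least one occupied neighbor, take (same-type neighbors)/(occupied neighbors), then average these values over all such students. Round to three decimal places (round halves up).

Row 0: (0,2)B 1/1 · (0,3)B 3/3 · (0,4)B 2/2
Row 1: (1,0)B 2/2 · (1,4)B 2/3
Row 2: (2,0)B 3/3 · (2,1)B 4/4 · (2,2)B 2/2 · (2,4)A 1/3
Row 3: (3,0)B 3/4 · (3,3)B 3/6 · (3,4)A 2/4
Row 4: (4,0)A 2/4 · (4,1)B 2/5 · (4,2)B 3/5 · (4,3)A 2/6 · (4,4)B 2/5
Row 5: (5,0)A 3/4 · (5,1)A 3/6 · (5,3)B 4/6 · (5,4)A 1/4
Row 6: (6,0)A 2/2 · (6,2)B 2/3 · (6,3)B 2/3
Sum over 24 students: 1/1 + 3/3 + 2/2 + 2/2 + 2/3 + 3/3 + 4/4 + 2/2 + 1/3 + 3/4 + 3/6 + 2/4 + 2/4 + 2/5 + 3/5 + 2/6 + 2/5 + 3/4 + 3/6 + 4/6 + 1/4 + 2/2 + 2/3 + 2/3 = 989/60; mean = 989/60 ÷ 24 = 989/1440 = 0.686805… → 0.687.

0.687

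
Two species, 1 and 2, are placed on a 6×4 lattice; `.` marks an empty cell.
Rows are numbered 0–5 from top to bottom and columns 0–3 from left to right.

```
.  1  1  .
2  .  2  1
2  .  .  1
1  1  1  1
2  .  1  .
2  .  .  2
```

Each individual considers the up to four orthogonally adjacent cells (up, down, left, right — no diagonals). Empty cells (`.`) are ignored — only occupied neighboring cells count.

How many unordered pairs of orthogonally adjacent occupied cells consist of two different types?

4

Scan each occupied cell's neighbors to the right and below so each pair is counted once.
Row 0: 1(0,1)–1(0,2)= 1(0,2)–2(1,2)≠  → 1/2 unlike.
Row 1: 2(1,0)–2(2,0)= 2(1,2)–1(1,3)≠ 1(1,3)–1(2,3)=  → 1/3 unlike.
Row 2: 2(2,0)–1(3,0)≠ 1(2,3)–1(3,3)=  → 1/2 unlike.
Row 3: 1(3,0)–1(3,1)= 1(3,0)–2(4,0)≠ 1(3,1)–1(3,2)= 1(3,2)–1(3,3)= 1(3,2)–1(4,2)=  → 1/5 unlike.
Row 4: 2(4,0)–2(5,0)=  → 0/1 unlike.
Total adjacent occupied pairs: 13; unlike-type pairs: 4.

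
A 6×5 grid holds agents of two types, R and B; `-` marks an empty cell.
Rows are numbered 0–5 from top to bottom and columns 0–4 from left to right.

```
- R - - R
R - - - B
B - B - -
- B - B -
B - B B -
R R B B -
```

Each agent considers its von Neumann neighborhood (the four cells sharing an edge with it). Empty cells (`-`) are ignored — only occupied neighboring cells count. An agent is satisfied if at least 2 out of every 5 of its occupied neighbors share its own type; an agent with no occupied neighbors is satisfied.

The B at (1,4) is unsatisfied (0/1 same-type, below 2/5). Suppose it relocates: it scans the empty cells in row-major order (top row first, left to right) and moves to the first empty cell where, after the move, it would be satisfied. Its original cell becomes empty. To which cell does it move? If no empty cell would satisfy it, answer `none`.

Vacating (1,4). Empty cells in order:
  (0,0): 0/2 same-type → still unsatisfied.
  (0,2): 0/1 same-type → still unsatisfied.
  (0,3): 0/1 same-type → still unsatisfied.
  (1,1): 0/2 same-type → still unsatisfied.
  (1,2): 1/1 same-type → satisfied — stop here.

(1,2)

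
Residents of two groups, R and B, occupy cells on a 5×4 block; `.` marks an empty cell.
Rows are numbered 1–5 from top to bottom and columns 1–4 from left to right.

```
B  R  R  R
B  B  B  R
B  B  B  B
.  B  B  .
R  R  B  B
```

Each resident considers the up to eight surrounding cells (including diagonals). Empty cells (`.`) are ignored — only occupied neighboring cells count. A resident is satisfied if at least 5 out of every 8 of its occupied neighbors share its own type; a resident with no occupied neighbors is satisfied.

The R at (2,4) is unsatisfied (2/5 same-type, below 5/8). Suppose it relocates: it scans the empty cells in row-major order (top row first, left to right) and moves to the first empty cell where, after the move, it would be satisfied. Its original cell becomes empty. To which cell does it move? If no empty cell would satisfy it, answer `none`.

Vacating (2,4). Empty cells in order:
  (4,1): 2/5 same-type → still unsatisfied.
  (4,4): 0/5 same-type → still unsatisfied.

none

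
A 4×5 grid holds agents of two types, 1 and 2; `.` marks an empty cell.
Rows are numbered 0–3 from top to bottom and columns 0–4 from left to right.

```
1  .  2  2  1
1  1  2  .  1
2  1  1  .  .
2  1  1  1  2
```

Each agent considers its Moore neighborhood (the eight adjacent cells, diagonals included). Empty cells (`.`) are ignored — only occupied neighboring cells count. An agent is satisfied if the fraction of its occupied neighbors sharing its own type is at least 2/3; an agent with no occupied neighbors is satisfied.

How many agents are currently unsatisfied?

10

(0,0)1 2/2 satisfied
(0,2)2 2/3 satisfied
(0,3)2 2/4 not
(0,4)1 1/2 not
(1,0)1 3/4 satisfied
(1,1)1 4/7 not
(1,2)2 2/5 not
(1,4)1 1/2 not
(2,0)2 1/5 not
(2,1)1 5/8 not
(2,2)1 5/6 satisfied
(3,0)2 1/3 not
(3,1)1 3/5 not
(3,2)1 4/4 satisfied
(3,3)1 2/3 satisfied
(3,4)2 0/1 not
Unsatisfied: (0,3), (0,4), (1,1), (1,2), (1,4), (2,0), (2,1), (3,0), (3,1), (3,4) — 10 in total.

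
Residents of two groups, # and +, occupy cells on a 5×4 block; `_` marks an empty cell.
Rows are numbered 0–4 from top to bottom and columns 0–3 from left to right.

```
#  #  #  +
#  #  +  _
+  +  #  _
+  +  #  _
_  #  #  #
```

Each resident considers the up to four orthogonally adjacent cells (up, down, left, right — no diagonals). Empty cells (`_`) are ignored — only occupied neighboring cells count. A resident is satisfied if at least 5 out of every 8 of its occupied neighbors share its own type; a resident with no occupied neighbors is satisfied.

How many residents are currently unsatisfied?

Row 0: (0,0)# 2/2 ✓ · (0,1)# 3/3 ✓ · (0,2)# 1/3 ✗ · (0,3)+ 0/1 ✗
Row 1: (1,0)# 2/3 ✓ · (1,1)# 2/4 ✗ · (1,2)+ 0/3 ✗
Row 2: (2,0)+ 2/3 ✓ · (2,1)+ 2/4 ✗ · (2,2)# 1/3 ✗
Row 3: (3,0)+ 2/2 ✓ · (3,1)+ 2/4 ✗ · (3,2)# 2/3 ✓
Row 4: (4,1)# 1/2 ✗ · (4,2)# 3/3 ✓ · (4,3)# 1/1 ✓
Unsatisfied: (0,2), (0,3), (1,1), (1,2), (2,1), (2,2), (3,1), (4,1) — 8 in total.

8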